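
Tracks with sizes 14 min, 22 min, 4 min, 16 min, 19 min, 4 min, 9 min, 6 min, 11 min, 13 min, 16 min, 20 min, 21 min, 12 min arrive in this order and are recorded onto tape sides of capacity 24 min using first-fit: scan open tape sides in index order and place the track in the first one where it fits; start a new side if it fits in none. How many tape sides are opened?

10

  14 → side 1 (new)  [load 14/24]
  22 → side 2 (new)  [load 22/24]
  4 → side 1  [load 18/24]
  16 → side 3 (new)  [load 16/24]
  19 → side 4 (new)  [load 19/24]
  4 → side 1  [load 22/24]
  9 → side 5 (new)  [load 9/24]
  6 → side 3  [load 22/24]
  11 → side 5  [load 20/24]
  13 → side 6 (new)  [load 13/24]
  16 → side 7 (new)  [load 16/24]
  20 → side 8 (new)  [load 20/24]
  21 → side 9 (new)  [load 21/24]
  12 → side 10 (new)  [load 12/24]
10 tape sides opened.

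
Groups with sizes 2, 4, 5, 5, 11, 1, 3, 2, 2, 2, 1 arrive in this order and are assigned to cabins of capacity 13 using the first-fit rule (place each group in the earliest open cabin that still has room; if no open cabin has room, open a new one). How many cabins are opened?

  2 → cabin 1 (new)  [load 2/13]
  4 → cabin 1  [load 6/13]
  5 → cabin 1  [load 11/13]
  5 → cabin 2 (new)  [load 5/13]
  11 → cabin 3 (new)  [load 11/13]
  1 → cabin 1  [load 12/13]
  3 → cabin 2  [load 8/13]
  2 → cabin 2  [load 10/13]
  2 → cabin 2  [load 12/13]
  2 → cabin 3  [load 13/13]
  1 → cabin 1  [load 13/13]
3 cabins opened.

3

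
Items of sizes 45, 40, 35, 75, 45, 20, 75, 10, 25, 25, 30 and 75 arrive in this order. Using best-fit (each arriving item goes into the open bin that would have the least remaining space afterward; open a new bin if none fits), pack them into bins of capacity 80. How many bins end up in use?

  45 → bin 1 (new)  [load 45/80]
  40 → bin 2 (new)  [load 40/80]
  35 → bin 1  [load 80/80]
  75 → bin 3 (new)  [load 75/80]
  45 → bin 4 (new)  [load 45/80]
  20 → bin 4  [load 65/80]
  75 → bin 5 (new)  [load 75/80]
  10 → bin 4  [load 75/80]
  25 → bin 2  [load 65/80]
  25 → bin 6 (new)  [load 25/80]
  30 → bin 6  [load 55/80]
  75 → bin 7 (new)  [load 75/80]
7 bins opened.

7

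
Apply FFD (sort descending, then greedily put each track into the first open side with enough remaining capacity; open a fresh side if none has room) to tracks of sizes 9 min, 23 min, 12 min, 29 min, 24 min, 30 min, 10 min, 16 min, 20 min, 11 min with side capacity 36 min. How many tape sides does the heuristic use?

Sorted descending: 30, 29, 24, 23, 20, 16, 12, 11, 10, 9.
  30 → side 1 (new)  [load 30/36]
  29 → side 2 (new)  [load 29/36]
  24 → side 3 (new)  [load 24/36]
  23 → side 4 (new)  [load 23/36]
  20 → side 5 (new)  [load 20/36]
  16 → side 5  [load 36/36]
  12 → side 3  [load 36/36]
  11 → side 4  [load 34/36]
  10 → side 6 (new)  [load 10/36]
  9 → side 6  [load 19/36]
6 tape sides opened.

6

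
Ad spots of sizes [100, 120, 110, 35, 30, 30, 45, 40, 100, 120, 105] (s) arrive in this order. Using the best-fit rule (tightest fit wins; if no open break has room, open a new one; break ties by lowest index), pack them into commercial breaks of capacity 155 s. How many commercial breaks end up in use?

7

  100 → break 1 (new)  [load 100/155]
  120 → break 2 (new)  [load 120/155]
  110 → break 3 (new)  [load 110/155]
  35 → break 2  [load 155/155]
  30 → break 3  [load 140/155]
  30 → break 1  [load 130/155]
  45 → break 4 (new)  [load 45/155]
  40 → break 4  [load 85/155]
  100 → break 5 (new)  [load 100/155]
  120 → break 6 (new)  [load 120/155]
  105 → break 7 (new)  [load 105/155]
7 commercial breaks opened.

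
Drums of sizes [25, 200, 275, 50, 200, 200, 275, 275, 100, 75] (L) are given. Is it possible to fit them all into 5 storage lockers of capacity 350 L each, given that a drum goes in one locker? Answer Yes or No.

No

Total = 1675 L; ⌈1675/350⌉ = 5.
6 drums each exceed half the capacity and cannot share a locker, forcing at least 6 storage lockers.
At least 6 storage lockers are required, but only 5 are allowed.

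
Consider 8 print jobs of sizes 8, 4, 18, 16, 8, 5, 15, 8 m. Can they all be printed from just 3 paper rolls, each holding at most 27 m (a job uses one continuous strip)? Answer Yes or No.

No

Total = 82 m; ⌈82/27⌉ = 4.
At least 4 paper rolls are required, but only 3 are allowed.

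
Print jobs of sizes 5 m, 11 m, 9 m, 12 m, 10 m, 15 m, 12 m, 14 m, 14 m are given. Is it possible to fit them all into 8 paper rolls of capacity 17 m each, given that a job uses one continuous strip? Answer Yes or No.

A valid assignment using 8 paper rolls:
  roll 1: 15 = 15
  roll 2: 14 = 14
  roll 3: 14 = 14
  roll 4: 12 + 5 = 17
  roll 5: 12 = 12
  roll 6: 11 = 11
  roll 7: 10 = 10
  roll 8: 9 = 9
Every load is within 17 m, so 8 paper rolls suffice.

Yes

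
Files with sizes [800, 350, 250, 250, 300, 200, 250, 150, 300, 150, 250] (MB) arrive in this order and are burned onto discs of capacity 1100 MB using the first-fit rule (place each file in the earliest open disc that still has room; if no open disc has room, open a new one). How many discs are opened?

3

  800 → disc 1 (new)  [load 800/1100]
  350 → disc 2 (new)  [load 350/1100]
  250 → disc 1  [load 1050/1100]
  250 → disc 2  [load 600/1100]
  300 → disc 2  [load 900/1100]
  200 → disc 2  [load 1100/1100]
  250 → disc 3 (new)  [load 250/1100]
  150 → disc 3  [load 400/1100]
  300 → disc 3  [load 700/1100]
  150 → disc 3  [load 850/1100]
  250 → disc 3  [load 1100/1100]
3 discs opened.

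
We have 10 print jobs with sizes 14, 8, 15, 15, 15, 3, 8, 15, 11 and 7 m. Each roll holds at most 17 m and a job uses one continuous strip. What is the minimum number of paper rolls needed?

Total = 15 + 15 + 15 + 15 + 14 + 11 + 8 + 8 + 7 + 3 = 111 m.
Lower bound: ⌈111/17⌉ = 7 paper rolls.
A packing using 8 paper rolls:
  roll 1: 15 = 15
  roll 2: 15 = 15
  roll 3: 15 = 15
  roll 4: 15 = 15
  roll 5: 14 + 3 = 17
  roll 6: 11 = 11
  roll 7: 8 + 8 = 16
  roll 8: 7 = 7
No arrangement into 7 paper rolls stays within capacity, so 8 is optimal.

8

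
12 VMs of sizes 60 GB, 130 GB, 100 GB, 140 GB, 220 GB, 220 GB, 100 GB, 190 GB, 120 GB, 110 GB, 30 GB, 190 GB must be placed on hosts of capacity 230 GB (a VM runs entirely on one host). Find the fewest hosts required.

Total = 220 + 220 + 190 + 190 + 140 + 130 + 120 + 110 + 100 + 100 + 60 + 30 = 1610 GB.
Lower bound: ⌈1610/230⌉ = 7 hosts.
A packing using 8 hosts:
  host 1: 220 = 220
  host 2: 220 = 220
  host 3: 190 + 30 = 220
  host 4: 190 = 190
  host 5: 140 + 60 = 200
  host 6: 130 + 100 = 230
  host 7: 120 + 110 = 230
  host 8: 100 = 100
No arrangement into 7 hosts stays within capacity, so 8 is optimal.

8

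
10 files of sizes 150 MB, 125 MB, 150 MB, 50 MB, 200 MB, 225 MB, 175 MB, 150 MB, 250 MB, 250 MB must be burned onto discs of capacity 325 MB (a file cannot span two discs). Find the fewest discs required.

Total = 250 + 250 + 225 + 200 + 175 + 150 + 150 + 150 + 125 + 50 = 1725 MB.
Lower bound: ⌈1725/325⌉ = 6 discs.
A packing using 6 discs:
  disc 1: 250 + 50 = 300
  disc 2: 250 = 250
  disc 3: 225 = 225
  disc 4: 200 + 125 = 325
  disc 5: 175 + 150 = 325
  disc 6: 150 + 150 = 300
This matches the lower bound, so 6 is optimal.

6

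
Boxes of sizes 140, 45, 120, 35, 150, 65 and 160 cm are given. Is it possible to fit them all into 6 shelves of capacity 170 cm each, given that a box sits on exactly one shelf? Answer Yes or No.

Yes

A valid assignment using 5 shelves:
  shelf 1: 160 = 160
  shelf 2: 150 = 150
  shelf 3: 140 = 140
  shelf 4: 120 + 45 = 165
  shelf 5: 65 + 35 = 100
That uses only 5 ≤ 6, so 6 shelves are enough.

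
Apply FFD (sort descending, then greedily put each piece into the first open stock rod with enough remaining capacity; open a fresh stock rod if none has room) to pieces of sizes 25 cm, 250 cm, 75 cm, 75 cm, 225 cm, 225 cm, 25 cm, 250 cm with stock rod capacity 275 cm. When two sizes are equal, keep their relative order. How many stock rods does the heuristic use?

Sorted descending: 250, 250, 225, 225, 75, 75, 25, 25.
  250 → stock rod 1 (new)  [load 250/275]
  250 → stock rod 2 (new)  [load 250/275]
  225 → stock rod 3 (new)  [load 225/275]
  225 → stock rod 4 (new)  [load 225/275]
  75 → stock rod 5 (new)  [load 75/275]
  75 → stock rod 5  [load 150/275]
  25 → stock rod 1  [load 275/275]
  25 → stock rod 2  [load 275/275]
5 stock rods opened.

5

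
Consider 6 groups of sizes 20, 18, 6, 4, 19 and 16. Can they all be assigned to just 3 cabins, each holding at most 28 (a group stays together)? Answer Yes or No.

Total = 83; ⌈83/28⌉ = 3.
4 groups each exceed half the capacity and cannot share a cabin, forcing at least 4 cabins.
At least 4 cabins are required, but only 3 are allowed.

No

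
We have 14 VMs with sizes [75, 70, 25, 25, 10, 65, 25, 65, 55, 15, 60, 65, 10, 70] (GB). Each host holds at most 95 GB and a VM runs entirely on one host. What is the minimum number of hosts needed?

8

Total = 75 + 70 + 70 + 65 + 65 + 65 + 60 + 55 + 25 + 25 + 25 + 15 + 10 + 10 = 635 GB.
Lower bound: ⌈635/95⌉ = 7 hosts.
Also, 8 VMs each exceed 95/2 GB, and no two of those can share a host, so at least 8 hosts are needed.
A packing using 8 hosts:
  host 1: 75 + 15 = 90
  host 2: 70 + 25 = 95
  host 3: 70 + 25 = 95
  host 4: 65 + 25 = 90
  host 5: 65 + 10 + 10 = 85
  host 6: 65 = 65
  host 7: 60 = 60
  host 8: 55 = 55
This matches the lower bound, so 8 is optimal.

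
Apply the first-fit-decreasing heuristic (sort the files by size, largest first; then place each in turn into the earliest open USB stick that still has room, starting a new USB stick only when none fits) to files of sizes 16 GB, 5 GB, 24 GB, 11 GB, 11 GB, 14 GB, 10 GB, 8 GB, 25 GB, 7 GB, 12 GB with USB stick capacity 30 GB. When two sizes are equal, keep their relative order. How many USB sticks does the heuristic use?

Sorted descending: 25, 24, 16, 14, 12, 11, 11, 10, 8, 7, 5.
  25 → USB stick 1 (new)  [load 25/30]
  24 → USB stick 2 (new)  [load 24/30]
  16 → USB stick 3 (new)  [load 16/30]
  14 → USB stick 3  [load 30/30]
  12 → USB stick 4 (new)  [load 12/30]
  11 → USB stick 4  [load 23/30]
  11 → USB stick 5 (new)  [load 11/30]
  10 → USB stick 5  [load 21/30]
  8 → USB stick 5  [load 29/30]
  7 → USB stick 4  [load 30/30]
  5 → USB stick 1  [load 30/30]
5 USB sticks opened.

5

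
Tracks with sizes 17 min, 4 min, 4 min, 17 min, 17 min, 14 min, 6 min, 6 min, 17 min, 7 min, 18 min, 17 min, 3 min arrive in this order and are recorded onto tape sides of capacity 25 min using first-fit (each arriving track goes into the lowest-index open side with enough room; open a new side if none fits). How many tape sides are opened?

  17 → side 1 (new)  [load 17/25]
  4 → side 1  [load 21/25]
  4 → side 1  [load 25/25]
  17 → side 2 (new)  [load 17/25]
  17 → side 3 (new)  [load 17/25]
  14 → side 4 (new)  [load 14/25]
  6 → side 2  [load 23/25]
  6 → side 3  [load 23/25]
  17 → side 5 (new)  [load 17/25]
  7 → side 4  [load 21/25]
  18 → side 6 (new)  [load 18/25]
  17 → side 7 (new)  [load 17/25]
  3 → side 4  [load 24/25]
7 tape sides opened.

7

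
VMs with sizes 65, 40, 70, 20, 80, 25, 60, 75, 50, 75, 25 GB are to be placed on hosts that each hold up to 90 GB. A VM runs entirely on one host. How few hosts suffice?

7

Total = 80 + 75 + 75 + 70 + 65 + 60 + 50 + 40 + 25 + 25 + 20 = 585 GB.
Lower bound: ⌈585/90⌉ = 7 hosts.
A packing using 7 hosts:
  host 1: 80 = 80
  host 2: 75 = 75
  host 3: 75 = 75
  host 4: 70 + 20 = 90
  host 5: 65 + 25 = 90
  host 6: 60 + 25 = 85
  host 7: 50 + 40 = 90
This matches the lower bound, so 7 is optimal.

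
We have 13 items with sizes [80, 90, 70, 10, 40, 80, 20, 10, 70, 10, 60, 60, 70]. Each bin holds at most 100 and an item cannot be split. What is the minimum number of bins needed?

8

Total = 90 + 80 + 80 + 70 + 70 + 70 + 60 + 60 + 40 + 20 + 10 + 10 + 10 = 670.
Lower bound: ⌈670/100⌉ = 7 bins.
Also, 8 items each exceed 50, and no two of those can share a bin, so at least 8 bins are needed.
A packing using 8 bins:
  bin 1: 90 + 10 = 100
  bin 2: 80 + 20 = 100
  bin 3: 80 + 10 + 10 = 100
  bin 4: 70 = 70
  bin 5: 70 = 70
  bin 6: 70 = 70
  bin 7: 60 + 40 = 100
  bin 8: 60 = 60
This matches the lower bound, so 8 is optimal.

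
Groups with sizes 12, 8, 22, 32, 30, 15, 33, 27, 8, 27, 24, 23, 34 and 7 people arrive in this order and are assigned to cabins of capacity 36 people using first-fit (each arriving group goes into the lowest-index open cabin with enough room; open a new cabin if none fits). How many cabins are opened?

10

  12 → cabin 1 (new)  [load 12/36]
  8 → cabin 1  [load 20/36]
  22 → cabin 2 (new)  [load 22/36]
  32 → cabin 3 (new)  [load 32/36]
  30 → cabin 4 (new)  [load 30/36]
  15 → cabin 1  [load 35/36]
  33 → cabin 5 (new)  [load 33/36]
  27 → cabin 6 (new)  [load 27/36]
  8 → cabin 2  [load 30/36]
  27 → cabin 7 (new)  [load 27/36]
  24 → cabin 8 (new)  [load 24/36]
  23 → cabin 9 (new)  [load 23/36]
  34 → cabin 10 (new)  [load 34/36]
  7 → cabin 6  [load 34/36]
10 cabins opened.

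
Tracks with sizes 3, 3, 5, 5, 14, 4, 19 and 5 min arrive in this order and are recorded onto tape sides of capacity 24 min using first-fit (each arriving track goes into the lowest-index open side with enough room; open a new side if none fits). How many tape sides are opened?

3

  3 → side 1 (new)  [load 3/24]
  3 → side 1  [load 6/24]
  5 → side 1  [load 11/24]
  5 → side 1  [load 16/24]
  14 → side 2 (new)  [load 14/24]
  4 → side 1  [load 20/24]
  19 → side 3 (new)  [load 19/24]
  5 → side 2  [load 19/24]
3 tape sides opened.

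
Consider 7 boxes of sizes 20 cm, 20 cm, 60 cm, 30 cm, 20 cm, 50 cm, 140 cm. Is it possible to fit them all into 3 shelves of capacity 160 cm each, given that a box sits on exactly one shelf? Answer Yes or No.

A valid assignment using 3 shelves:
  shelf 1: 140 + 20 = 160
  shelf 2: 60 + 50 + 30 + 20 = 160
  shelf 3: 20 = 20
Every load is within 160 cm, so 3 shelves suffice.

Yes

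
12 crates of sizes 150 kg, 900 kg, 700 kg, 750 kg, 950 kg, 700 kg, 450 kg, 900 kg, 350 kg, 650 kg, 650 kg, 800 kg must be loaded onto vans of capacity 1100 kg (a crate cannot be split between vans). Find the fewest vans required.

9

Total = 950 + 900 + 900 + 800 + 750 + 700 + 700 + 650 + 650 + 450 + 350 + 150 = 7950 kg.
Lower bound: ⌈7950/1100⌉ = 8 vans.
Also, 9 crates each exceed 550 kg, and no two of those can share a van, so at least 9 vans are needed.
A packing using 9 vans:
  van 1: 950 + 150 = 1100
  van 2: 900 = 900
  van 3: 900 = 900
  van 4: 800 = 800
  van 5: 750 + 350 = 1100
  van 6: 700 = 700
  van 7: 700 = 700
  van 8: 650 + 450 = 1100
  van 9: 650 = 650
This matches the lower bound, so 9 is optimal.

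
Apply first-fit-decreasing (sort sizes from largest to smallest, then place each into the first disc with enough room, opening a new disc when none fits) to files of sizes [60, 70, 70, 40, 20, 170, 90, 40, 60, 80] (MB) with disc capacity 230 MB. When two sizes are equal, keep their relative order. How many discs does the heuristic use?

4

Sorted descending: 170, 90, 80, 70, 70, 60, 60, 40, 40, 20.
  170 → disc 1 (new)  [load 170/230]
  90 → disc 2 (new)  [load 90/230]
  80 → disc 2  [load 170/230]
  70 → disc 3 (new)  [load 70/230]
  70 → disc 3  [load 140/230]
  60 → disc 1  [load 230/230]
  60 → disc 2  [load 230/230]
  40 → disc 3  [load 180/230]
  40 → disc 3  [load 220/230]
  20 → disc 4 (new)  [load 20/230]
4 discs opened.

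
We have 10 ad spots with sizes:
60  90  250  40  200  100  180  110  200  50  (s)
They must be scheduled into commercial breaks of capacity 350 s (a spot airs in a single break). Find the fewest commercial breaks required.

4

Total = 250 + 200 + 200 + 180 + 110 + 100 + 90 + 60 + 50 + 40 = 1280 s.
Lower bound: ⌈1280/350⌉ = 4 commercial breaks.
A packing using 4 commercial breaks:
  break 1: 250 + 100 = 350
  break 2: 200 + 110 + 40 = 350
  break 3: 200 + 90 + 60 = 350
  break 4: 180 + 50 = 230
This matches the lower bound, so 4 is optimal.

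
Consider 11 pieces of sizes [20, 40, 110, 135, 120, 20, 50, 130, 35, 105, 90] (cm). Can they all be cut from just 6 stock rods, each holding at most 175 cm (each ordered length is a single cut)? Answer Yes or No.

A valid assignment using 6 stock rods:
  stock rod 1: 135 + 40 = 175
  stock rod 2: 130 + 35 = 165
  stock rod 3: 120 + 50 = 170
  stock rod 4: 110 + 20 + 20 = 150
  stock rod 5: 105 = 105
  stock rod 6: 90 = 90
Every load is within 175 cm, so 6 stock rods suffice.

Yes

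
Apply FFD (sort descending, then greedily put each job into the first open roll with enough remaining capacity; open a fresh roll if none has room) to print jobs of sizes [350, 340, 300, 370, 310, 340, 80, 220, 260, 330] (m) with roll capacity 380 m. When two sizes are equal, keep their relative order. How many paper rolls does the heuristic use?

9

Sorted descending: 370, 350, 340, 340, 330, 310, 300, 260, 220, 80.
  370 → roll 1 (new)  [load 370/380]
  350 → roll 2 (new)  [load 350/380]
  340 → roll 3 (new)  [load 340/380]
  340 → roll 4 (new)  [load 340/380]
  330 → roll 5 (new)  [load 330/380]
  310 → roll 6 (new)  [load 310/380]
  300 → roll 7 (new)  [load 300/380]
  260 → roll 8 (new)  [load 260/380]
  220 → roll 9 (new)  [load 220/380]
  80 → roll 7  [load 380/380]
9 paper rolls opened.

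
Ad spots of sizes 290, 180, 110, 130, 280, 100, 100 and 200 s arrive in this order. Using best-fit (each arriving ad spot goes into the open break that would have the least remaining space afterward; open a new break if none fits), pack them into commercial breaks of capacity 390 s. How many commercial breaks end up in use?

  290 → break 1 (new)  [load 290/390]
  180 → break 2 (new)  [load 180/390]
  110 → break 2  [load 290/390]
  130 → break 3 (new)  [load 130/390]
  280 → break 4 (new)  [load 280/390]
  100 → break 1  [load 390/390]
  100 → break 2  [load 390/390]
  200 → break 3  [load 330/390]
4 commercial breaks opened.

4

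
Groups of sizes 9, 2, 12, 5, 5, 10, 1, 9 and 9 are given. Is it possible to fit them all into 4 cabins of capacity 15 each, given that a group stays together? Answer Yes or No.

No

Total = 62; ⌈62/15⌉ = 5.
At least 5 cabins are required, but only 4 are allowed.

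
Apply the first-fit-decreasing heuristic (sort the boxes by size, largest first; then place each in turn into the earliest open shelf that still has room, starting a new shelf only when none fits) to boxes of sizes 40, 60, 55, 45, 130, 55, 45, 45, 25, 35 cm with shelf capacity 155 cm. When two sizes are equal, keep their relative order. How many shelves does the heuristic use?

Sorted descending: 130, 60, 55, 55, 45, 45, 45, 40, 35, 25.
  130 → shelf 1 (new)  [load 130/155]
  60 → shelf 2 (new)  [load 60/155]
  55 → shelf 2  [load 115/155]
  55 → shelf 3 (new)  [load 55/155]
  45 → shelf 3  [load 100/155]
  45 → shelf 3  [load 145/155]
  45 → shelf 4 (new)  [load 45/155]
  40 → shelf 2  [load 155/155]
  35 → shelf 4  [load 80/155]
  25 → shelf 1  [load 155/155]
4 shelves opened.

4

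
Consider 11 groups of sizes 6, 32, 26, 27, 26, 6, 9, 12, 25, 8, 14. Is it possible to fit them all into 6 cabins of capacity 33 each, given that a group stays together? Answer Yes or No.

No

Total = 191; ⌈191/33⌉ = 6.
The bound of 6 does not rule out 6, but exhaustive search shows no assignment into 6 cabins of capacity 33 exists — the minimum is 7.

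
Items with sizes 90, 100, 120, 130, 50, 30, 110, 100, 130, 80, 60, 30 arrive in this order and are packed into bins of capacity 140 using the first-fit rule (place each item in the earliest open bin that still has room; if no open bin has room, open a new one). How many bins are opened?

8

  90 → bin 1 (new)  [load 90/140]
  100 → bin 2 (new)  [load 100/140]
  120 → bin 3 (new)  [load 120/140]
  130 → bin 4 (new)  [load 130/140]
  50 → bin 1  [load 140/140]
  30 → bin 2  [load 130/140]
  110 → bin 5 (new)  [load 110/140]
  100 → bin 6 (new)  [load 100/140]
  130 → bin 7 (new)  [load 130/140]
  80 → bin 8 (new)  [load 80/140]
  60 → bin 8  [load 140/140]
  30 → bin 5  [load 140/140]
8 bins opened.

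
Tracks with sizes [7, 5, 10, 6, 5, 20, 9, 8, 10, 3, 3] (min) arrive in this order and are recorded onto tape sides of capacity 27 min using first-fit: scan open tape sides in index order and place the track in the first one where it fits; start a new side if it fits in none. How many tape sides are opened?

  7 → side 1 (new)  [load 7/27]
  5 → side 1  [load 12/27]
  10 → side 1  [load 22/27]
  6 → side 2 (new)  [load 6/27]
  5 → side 1  [load 27/27]
  20 → side 2  [load 26/27]
  9 → side 3 (new)  [load 9/27]
  8 → side 3  [load 17/27]
  10 → side 3  [load 27/27]
  3 → side 4 (new)  [load 3/27]
  3 → side 4  [load 6/27]
4 tape sides opened.

4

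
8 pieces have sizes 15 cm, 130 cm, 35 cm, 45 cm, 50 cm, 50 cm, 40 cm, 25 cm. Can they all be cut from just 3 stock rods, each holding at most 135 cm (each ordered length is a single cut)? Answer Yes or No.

A valid assignment using 3 stock rods:
  stock rod 1: 130 = 130
  stock rod 2: 50 + 50 + 35 = 135
  stock rod 3: 45 + 40 + 25 + 15 = 125
Every load is within 135 cm, so 3 stock rods suffice.

Yes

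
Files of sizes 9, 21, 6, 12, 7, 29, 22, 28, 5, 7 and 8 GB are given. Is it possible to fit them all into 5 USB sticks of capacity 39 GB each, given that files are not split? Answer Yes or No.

A valid assignment using 5 USB sticks:
  USB stick 1: 29 + 9 = 38
  USB stick 2: 28 + 8 = 36
  USB stick 3: 22 + 12 + 5 = 39
  USB stick 4: 21 + 7 + 7 = 35
  USB stick 5: 6 = 6
Every load is within 39 GB, so 5 USB sticks suffice.

Yes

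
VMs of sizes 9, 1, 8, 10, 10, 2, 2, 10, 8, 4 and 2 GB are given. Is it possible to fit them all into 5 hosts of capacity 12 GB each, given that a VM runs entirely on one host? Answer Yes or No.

Total = 66 GB; ⌈66/12⌉ = 6.
At least 6 hosts are required, but only 5 are allowed.

No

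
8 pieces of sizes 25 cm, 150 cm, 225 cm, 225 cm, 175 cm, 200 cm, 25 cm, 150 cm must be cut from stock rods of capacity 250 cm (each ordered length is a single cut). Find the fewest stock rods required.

6

Total = 225 + 225 + 200 + 175 + 150 + 150 + 25 + 25 = 1175 cm.
Lower bound: ⌈1175/250⌉ = 5 stock rods.
Also, 6 pieces each exceed 125 cm, and no two of those can share a stock rod, so at least 6 stock rods are needed.
A packing using 6 stock rods:
  stock rod 1: 225 + 25 = 250
  stock rod 2: 225 + 25 = 250
  stock rod 3: 200 = 200
  stock rod 4: 175 = 175
  stock rod 5: 150 = 150
  stock rod 6: 150 = 150
This matches the lower bound, so 6 is optimal.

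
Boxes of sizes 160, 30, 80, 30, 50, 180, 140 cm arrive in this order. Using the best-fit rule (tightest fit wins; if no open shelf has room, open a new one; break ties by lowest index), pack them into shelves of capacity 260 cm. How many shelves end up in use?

  160 → shelf 1 (new)  [load 160/260]
  30 → shelf 1  [load 190/260]
  80 → shelf 2 (new)  [load 80/260]
  30 → shelf 1  [load 220/260]
  50 → shelf 2  [load 130/260]
  180 → shelf 3 (new)  [load 180/260]
  140 → shelf 4 (new)  [load 140/260]
4 shelves opened.

4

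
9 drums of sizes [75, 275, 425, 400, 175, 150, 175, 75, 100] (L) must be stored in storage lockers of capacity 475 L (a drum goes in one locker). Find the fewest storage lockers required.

5

Total = 425 + 400 + 275 + 175 + 175 + 150 + 100 + 75 + 75 = 1850 L.
Lower bound: ⌈1850/475⌉ = 4 storage lockers.
A packing using 5 storage lockers:
  locker 1: 425 = 425
  locker 2: 400 + 75 = 475
  locker 3: 275 + 175 = 450
  locker 4: 175 + 150 + 100 = 425
  locker 5: 75 = 75
No arrangement into 4 storage lockers stays within capacity, so 5 is optimal.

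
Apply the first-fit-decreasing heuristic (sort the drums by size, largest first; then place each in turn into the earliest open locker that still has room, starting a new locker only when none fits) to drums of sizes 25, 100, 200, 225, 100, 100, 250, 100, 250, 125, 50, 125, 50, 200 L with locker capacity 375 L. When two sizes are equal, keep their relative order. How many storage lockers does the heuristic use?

6

Sorted descending: 250, 250, 225, 200, 200, 125, 125, 100, 100, 100, 100, 50, 50, 25.
  250 → locker 1 (new)  [load 250/375]
  250 → locker 2 (new)  [load 250/375]
  225 → locker 3 (new)  [load 225/375]
  200 → locker 4 (new)  [load 200/375]
  200 → locker 5 (new)  [load 200/375]
  125 → locker 1  [load 375/375]
  125 → locker 2  [load 375/375]
  100 → locker 3  [load 325/375]
  100 → locker 4  [load 300/375]
  100 → locker 5  [load 300/375]
  100 → locker 6 (new)  [load 100/375]
  50 → locker 3  [load 375/375]
  50 → locker 4  [load 350/375]
  25 → locker 4  [load 375/375]
6 storage lockers opened.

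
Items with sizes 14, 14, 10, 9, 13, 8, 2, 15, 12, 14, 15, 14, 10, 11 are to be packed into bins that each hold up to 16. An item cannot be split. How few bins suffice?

13

Total = 15 + 15 + 14 + 14 + 14 + 14 + 13 + 12 + 11 + 10 + 10 + 9 + 8 + 2 = 161.
Lower bound: ⌈161/16⌉ = 11 bins.
Also, 12 items each exceed 8, and no two of those can share a bin, so at least 12 bins are needed.
A packing using 13 bins:
  bin 1: 15 = 15
  bin 2: 15 = 15
  bin 3: 14 + 2 = 16
  bin 4: 14 = 14
  bin 5: 14 = 14
  bin 6: 14 = 14
  bin 7: 13 = 13
  bin 8: 12 = 12
  bin 9: 11 = 11
  bin 10: 10 = 10
  bin 11: 10 = 10
  bin 12: 9 = 9
  bin 13: 8 = 8
No arrangement into 12 bins stays within capacity, so 13 is optimal.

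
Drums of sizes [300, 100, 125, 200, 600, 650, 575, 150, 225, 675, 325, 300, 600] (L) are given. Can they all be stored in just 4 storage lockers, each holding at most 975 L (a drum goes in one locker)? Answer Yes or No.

Total = 4825 L; ⌈4825/975⌉ = 5.
At least 5 storage lockers are required, but only 4 are allowed.

No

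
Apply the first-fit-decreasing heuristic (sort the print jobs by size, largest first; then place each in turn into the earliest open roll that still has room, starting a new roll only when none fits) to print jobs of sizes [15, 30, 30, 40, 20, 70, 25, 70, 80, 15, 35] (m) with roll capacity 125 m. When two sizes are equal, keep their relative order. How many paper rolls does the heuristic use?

Sorted descending: 80, 70, 70, 40, 35, 30, 30, 25, 20, 15, 15.
  80 → roll 1 (new)  [load 80/125]
  70 → roll 2 (new)  [load 70/125]
  70 → roll 3 (new)  [load 70/125]
  40 → roll 1  [load 120/125]
  35 → roll 2  [load 105/125]
  30 → roll 3  [load 100/125]
  30 → roll 4 (new)  [load 30/125]
  25 → roll 3  [load 125/125]
  20 → roll 2  [load 125/125]
  15 → roll 4  [load 45/125]
  15 → roll 4  [load 60/125]
4 paper rolls opened.

4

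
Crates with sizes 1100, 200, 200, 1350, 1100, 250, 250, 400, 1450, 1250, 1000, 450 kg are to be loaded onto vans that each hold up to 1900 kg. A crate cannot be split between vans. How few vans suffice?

6

Total = 1450 + 1350 + 1250 + 1100 + 1100 + 1000 + 450 + 400 + 250 + 250 + 200 + 200 = 9000 kg.
Lower bound: ⌈9000/1900⌉ = 5 vans.
Also, 6 crates each exceed 950 kg, and no two of those can share a van, so at least 6 vans are needed.
A packing using 6 vans:
  van 1: 1450 + 450 = 1900
  van 2: 1350 + 400 = 1750
  van 3: 1250 + 250 + 250 = 1750
  van 4: 1100 + 200 + 200 = 1500
  van 5: 1100 = 1100
  van 6: 1000 = 1000
This matches the lower bound, so 6 is optimal.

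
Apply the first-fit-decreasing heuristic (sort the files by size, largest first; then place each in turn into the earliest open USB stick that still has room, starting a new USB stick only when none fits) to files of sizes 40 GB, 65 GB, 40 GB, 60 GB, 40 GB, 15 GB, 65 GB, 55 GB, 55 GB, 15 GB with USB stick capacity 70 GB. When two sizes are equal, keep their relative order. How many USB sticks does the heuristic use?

Sorted descending: 65, 65, 60, 55, 55, 40, 40, 40, 15, 15.
  65 → USB stick 1 (new)  [load 65/70]
  65 → USB stick 2 (new)  [load 65/70]
  60 → USB stick 3 (new)  [load 60/70]
  55 → USB stick 4 (new)  [load 55/70]
  55 → USB stick 5 (new)  [load 55/70]
  40 → USB stick 6 (new)  [load 40/70]
  40 → USB stick 7 (new)  [load 40/70]
  40 → USB stick 8 (new)  [load 40/70]
  15 → USB stick 4  [load 70/70]
  15 → USB stick 5  [load 70/70]
8 USB sticks opened.

8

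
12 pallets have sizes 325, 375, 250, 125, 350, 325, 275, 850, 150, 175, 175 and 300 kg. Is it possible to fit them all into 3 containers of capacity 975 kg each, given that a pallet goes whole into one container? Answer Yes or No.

Total = 3675 kg; ⌈3675/975⌉ = 4.
At least 4 containers are required, but only 3 are allowed.

No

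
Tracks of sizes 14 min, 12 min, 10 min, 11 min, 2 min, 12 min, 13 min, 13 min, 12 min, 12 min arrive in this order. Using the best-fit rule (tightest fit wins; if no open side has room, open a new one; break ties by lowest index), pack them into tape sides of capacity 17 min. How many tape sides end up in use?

  14 → side 1 (new)  [load 14/17]
  12 → side 2 (new)  [load 12/17]
  10 → side 3 (new)  [load 10/17]
  11 → side 4 (new)  [load 11/17]
  2 → side 1  [load 16/17]
  12 → side 5 (new)  [load 12/17]
  13 → side 6 (new)  [load 13/17]
  13 → side 7 (new)  [load 13/17]
  12 → side 8 (new)  [load 12/17]
  12 → side 9 (new)  [load 12/17]
9 tape sides opened.

9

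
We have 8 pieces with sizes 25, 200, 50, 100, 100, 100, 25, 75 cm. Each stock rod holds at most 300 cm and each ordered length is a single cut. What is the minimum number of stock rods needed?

Total = 200 + 100 + 100 + 100 + 75 + 50 + 25 + 25 = 675 cm.
Lower bound: ⌈675/300⌉ = 3 stock rods.
A packing using 3 stock rods:
  stock rod 1: 200 + 100 = 300
  stock rod 2: 100 + 100 + 75 + 25 = 300
  stock rod 3: 50 + 25 = 75
This matches the lower bound, so 3 is optimal.

3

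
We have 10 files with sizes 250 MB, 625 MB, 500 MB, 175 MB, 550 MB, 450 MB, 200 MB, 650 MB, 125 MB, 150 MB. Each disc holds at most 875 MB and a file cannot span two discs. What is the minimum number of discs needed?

5

Total = 650 + 625 + 550 + 500 + 450 + 250 + 200 + 175 + 150 + 125 = 3675 MB.
Lower bound: ⌈3675/875⌉ = 5 discs.
A packing using 5 discs:
  disc 1: 650 + 200 = 850
  disc 2: 625 + 250 = 875
  disc 3: 550 + 175 + 150 = 875
  disc 4: 500 + 125 = 625
  disc 5: 450 = 450
This matches the lower bound, so 5 is optimal.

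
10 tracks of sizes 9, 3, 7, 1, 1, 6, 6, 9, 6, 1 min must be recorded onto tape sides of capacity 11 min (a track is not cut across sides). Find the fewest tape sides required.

6

Total = 9 + 9 + 7 + 6 + 6 + 6 + 3 + 1 + 1 + 1 = 49 min.
Lower bound: ⌈49/11⌉ = 5 tape sides.
Also, 6 tracks each exceed 11/2 min, and no two of those can share a side, so at least 6 tape sides are needed.
A packing using 6 tape sides:
  side 1: 9 + 1 + 1 = 11
  side 2: 9 + 1 = 10
  side 3: 7 + 3 = 10
  side 4: 6 = 6
  side 5: 6 = 6
  side 6: 6 = 6
This matches the lower bound, so 6 is optimal.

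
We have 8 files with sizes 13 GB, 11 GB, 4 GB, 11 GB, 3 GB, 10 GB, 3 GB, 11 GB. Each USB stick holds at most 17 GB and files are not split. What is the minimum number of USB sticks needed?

Total = 13 + 11 + 11 + 11 + 10 + 4 + 3 + 3 = 66 GB.
Lower bound: ⌈66/17⌉ = 4 USB sticks.
Also, 5 files each exceed 17/2 GB, and no two of those can share a USB stick, so at least 5 USB sticks are needed.
A packing using 5 USB sticks:
  USB stick 1: 13 + 4 = 17
  USB stick 2: 11 + 3 + 3 = 17
  USB stick 3: 11 = 11
  USB stick 4: 11 = 11
  USB stick 5: 10 = 10
This matches the lower bound, so 5 is optimal.

5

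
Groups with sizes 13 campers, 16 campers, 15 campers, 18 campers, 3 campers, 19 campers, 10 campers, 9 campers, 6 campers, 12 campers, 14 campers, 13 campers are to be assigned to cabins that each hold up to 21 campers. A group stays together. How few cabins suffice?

9

Total = 19 + 18 + 16 + 15 + 14 + 13 + 13 + 12 + 10 + 9 + 6 + 3 = 148 campers.
Lower bound: ⌈148/21⌉ = 8 cabins.
A packing using 9 cabins:
  cabin 1: 19 = 19
  cabin 2: 18 + 3 = 21
  cabin 3: 16 = 16
  cabin 4: 15 + 6 = 21
  cabin 5: 14 = 14
  cabin 6: 13 = 13
  cabin 7: 13 = 13
  cabin 8: 12 + 9 = 21
  cabin 9: 10 = 10
No arrangement into 8 cabins stays within capacity, so 9 is optimal.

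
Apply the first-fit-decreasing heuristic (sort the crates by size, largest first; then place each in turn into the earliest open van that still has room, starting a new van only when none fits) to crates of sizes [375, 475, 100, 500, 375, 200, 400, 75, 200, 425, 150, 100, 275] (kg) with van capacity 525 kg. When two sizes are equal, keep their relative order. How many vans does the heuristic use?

Sorted descending: 500, 475, 425, 400, 375, 375, 275, 200, 200, 150, 100, 100, 75.
  500 → van 1 (new)  [load 500/525]
  475 → van 2 (new)  [load 475/525]
  425 → van 3 (new)  [load 425/525]
  400 → van 4 (new)  [load 400/525]
  375 → van 5 (new)  [load 375/525]
  375 → van 6 (new)  [load 375/525]
  275 → van 7 (new)  [load 275/525]
  200 → van 7  [load 475/525]
  200 → van 8 (new)  [load 200/525]
  150 → van 5  [load 525/525]
  100 → van 3  [load 525/525]
  100 → van 4  [load 500/525]
  75 → van 6  [load 450/525]
8 vans opened.

8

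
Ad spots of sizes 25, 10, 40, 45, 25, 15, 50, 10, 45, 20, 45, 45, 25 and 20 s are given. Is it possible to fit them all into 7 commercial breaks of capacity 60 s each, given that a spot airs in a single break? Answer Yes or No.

Total = 420 s; ⌈420/60⌉ = 7.
The bound of 7 does not rule out 7, but exhaustive search shows no assignment into 7 commercial breaks of capacity 60 s exists — the minimum is 8.

No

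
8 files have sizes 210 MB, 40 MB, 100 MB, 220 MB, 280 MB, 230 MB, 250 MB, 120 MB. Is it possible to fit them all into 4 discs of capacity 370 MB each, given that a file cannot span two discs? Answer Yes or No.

No

Total = 1450 MB; ⌈1450/370⌉ = 4.
5 files each exceed half the capacity and cannot share a disc, forcing at least 5 discs.
At least 5 discs are required, but only 4 are allowed.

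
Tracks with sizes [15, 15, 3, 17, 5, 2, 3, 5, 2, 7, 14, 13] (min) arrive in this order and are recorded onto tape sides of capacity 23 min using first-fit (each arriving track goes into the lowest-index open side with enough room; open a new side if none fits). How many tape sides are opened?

5

  15 → side 1 (new)  [load 15/23]
  15 → side 2 (new)  [load 15/23]
  3 → side 1  [load 18/23]
  17 → side 3 (new)  [load 17/23]
  5 → side 1  [load 23/23]
  2 → side 2  [load 17/23]
  3 → side 2  [load 20/23]
  5 → side 3  [load 22/23]
  2 → side 2  [load 22/23]
  7 → side 4 (new)  [load 7/23]
  14 → side 4  [load 21/23]
  13 → side 5 (new)  [load 13/23]
5 tape sides opened.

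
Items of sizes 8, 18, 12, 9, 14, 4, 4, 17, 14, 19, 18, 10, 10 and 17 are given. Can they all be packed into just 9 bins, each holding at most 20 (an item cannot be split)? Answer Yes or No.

Total = 174; ⌈174/20⌉ = 9.
The bound of 9 does not rule out 9, but exhaustive search shows no assignment into 9 bins of capacity 20 exists — the minimum is 10.

No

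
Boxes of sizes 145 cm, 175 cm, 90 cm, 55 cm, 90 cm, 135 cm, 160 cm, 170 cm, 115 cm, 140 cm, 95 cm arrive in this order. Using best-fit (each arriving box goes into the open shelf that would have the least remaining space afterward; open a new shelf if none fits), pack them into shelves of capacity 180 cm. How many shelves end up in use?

10

  145 → shelf 1 (new)  [load 145/180]
  175 → shelf 2 (new)  [load 175/180]
  90 → shelf 3 (new)  [load 90/180]
  55 → shelf 3  [load 145/180]
  90 → shelf 4 (new)  [load 90/180]
  135 → shelf 5 (new)  [load 135/180]
  160 → shelf 6 (new)  [load 160/180]
  170 → shelf 7 (new)  [load 170/180]
  115 → shelf 8 (new)  [load 115/180]
  140 → shelf 9 (new)  [load 140/180]
  95 → shelf 10 (new)  [load 95/180]
10 shelves opened.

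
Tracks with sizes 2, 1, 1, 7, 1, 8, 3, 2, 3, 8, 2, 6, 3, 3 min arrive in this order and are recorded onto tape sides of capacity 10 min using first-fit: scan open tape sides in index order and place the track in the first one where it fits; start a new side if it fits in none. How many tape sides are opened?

6

  2 → side 1 (new)  [load 2/10]
  1 → side 1  [load 3/10]
  1 → side 1  [load 4/10]
  7 → side 2 (new)  [load 7/10]
  1 → side 1  [load 5/10]
  8 → side 3 (new)  [load 8/10]
  3 → side 1  [load 8/10]
  2 → side 1  [load 10/10]
  3 → side 2  [load 10/10]
  8 → side 4 (new)  [load 8/10]
  2 → side 3  [load 10/10]
  6 → side 5 (new)  [load 6/10]
  3 → side 5  [load 9/10]
  3 → side 6 (new)  [load 3/10]
6 tape sides opened.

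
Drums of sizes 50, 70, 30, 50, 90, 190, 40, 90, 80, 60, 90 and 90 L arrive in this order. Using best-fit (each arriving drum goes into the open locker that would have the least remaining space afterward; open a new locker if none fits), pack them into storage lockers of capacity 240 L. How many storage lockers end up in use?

  50 → locker 1 (new)  [load 50/240]
  70 → locker 1  [load 120/240]
  30 → locker 1  [load 150/240]
  50 → locker 1  [load 200/240]
  90 → locker 2 (new)  [load 90/240]
  190 → locker 3 (new)  [load 190/240]
  40 → locker 1  [load 240/240]
  90 → locker 2  [load 180/240]
  80 → locker 4 (new)  [load 80/240]
  60 → locker 2  [load 240/240]
  90 → locker 4  [load 170/240]
  90 → locker 5 (new)  [load 90/240]
5 storage lockers opened.

5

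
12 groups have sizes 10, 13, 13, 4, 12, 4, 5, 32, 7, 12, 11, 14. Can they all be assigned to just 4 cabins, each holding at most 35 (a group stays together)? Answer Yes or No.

Yes

A valid assignment using 4 cabins:
  cabin 1: 32 = 32
  cabin 2: 14 + 13 + 4 + 4 = 35
  cabin 3: 13 + 12 + 10 = 35
  cabin 4: 12 + 11 + 7 + 5 = 35
Every load is within 35, so 4 cabins suffice.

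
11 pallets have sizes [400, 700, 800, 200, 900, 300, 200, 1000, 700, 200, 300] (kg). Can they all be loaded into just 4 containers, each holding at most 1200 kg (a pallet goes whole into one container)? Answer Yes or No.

Total = 5700 kg; ⌈5700/1200⌉ = 5.
At least 5 containers are required, but only 4 are allowed.

No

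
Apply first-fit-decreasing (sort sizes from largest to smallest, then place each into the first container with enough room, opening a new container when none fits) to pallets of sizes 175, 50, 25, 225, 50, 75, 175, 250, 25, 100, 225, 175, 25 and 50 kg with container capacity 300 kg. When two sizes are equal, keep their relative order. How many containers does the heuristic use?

Sorted descending: 250, 225, 225, 175, 175, 175, 100, 75, 50, 50, 50, 25, 25, 25.
  250 → container 1 (new)  [load 250/300]
  225 → container 2 (new)  [load 225/300]
  225 → container 3 (new)  [load 225/300]
  175 → container 4 (new)  [load 175/300]
  175 → container 5 (new)  [load 175/300]
  175 → container 6 (new)  [load 175/300]
  100 → container 4  [load 275/300]
  75 → container 2  [load 300/300]
  50 → container 1  [load 300/300]
  50 → container 3  [load 275/300]
  50 → container 5  [load 225/300]
  25 → container 3  [load 300/300]
  25 → container 4  [load 300/300]
  25 → container 5  [load 250/300]
6 containers opened.

6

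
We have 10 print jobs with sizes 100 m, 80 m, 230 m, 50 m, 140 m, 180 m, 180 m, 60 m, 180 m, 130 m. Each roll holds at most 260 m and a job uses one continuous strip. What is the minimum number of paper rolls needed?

Total = 230 + 180 + 180 + 180 + 140 + 130 + 100 + 80 + 60 + 50 = 1330 m.
Lower bound: ⌈1330/260⌉ = 6 paper rolls.
A packing using 6 paper rolls:
  roll 1: 230 = 230
  roll 2: 180 + 80 = 260
  roll 3: 180 + 60 = 240
  roll 4: 180 + 50 = 230
  roll 5: 140 + 100 = 240
  roll 6: 130 = 130
This matches the lower bound, so 6 is optimal.

6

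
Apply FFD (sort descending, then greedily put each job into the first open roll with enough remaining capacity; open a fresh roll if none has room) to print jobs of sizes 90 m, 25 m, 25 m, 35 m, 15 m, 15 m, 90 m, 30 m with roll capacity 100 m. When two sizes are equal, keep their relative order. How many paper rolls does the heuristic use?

Sorted descending: 90, 90, 35, 30, 25, 25, 15, 15.
  90 → roll 1 (new)  [load 90/100]
  90 → roll 2 (new)  [load 90/100]
  35 → roll 3 (new)  [load 35/100]
  30 → roll 3  [load 65/100]
  25 → roll 3  [load 90/100]
  25 → roll 4 (new)  [load 25/100]
  15 → roll 4  [load 40/100]
  15 → roll 4  [load 55/100]
4 paper rolls opened.

4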